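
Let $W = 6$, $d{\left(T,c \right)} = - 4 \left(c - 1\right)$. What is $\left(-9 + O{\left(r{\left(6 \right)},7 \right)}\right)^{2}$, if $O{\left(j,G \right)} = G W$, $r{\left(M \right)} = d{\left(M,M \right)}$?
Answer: $1089$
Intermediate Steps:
$d{\left(T,c \right)} = 4 - 4 c$ ($d{\left(T,c \right)} = - 4 \left(-1 + c\right) = 4 - 4 c$)
$r{\left(M \right)} = 4 - 4 M$
$O{\left(j,G \right)} = 6 G$ ($O{\left(j,G \right)} = G 6 = 6 G$)
$\left(-9 + O{\left(r{\left(6 \right)},7 \right)}\right)^{2} = \left(-9 + 6 \cdot 7\right)^{2} = \left(-9 + 42\right)^{2} = 33^{2} = 1089$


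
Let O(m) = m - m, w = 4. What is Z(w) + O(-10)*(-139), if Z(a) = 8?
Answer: 8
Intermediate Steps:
O(m) = 0
Z(w) + O(-10)*(-139) = 8 + 0*(-139) = 8 + 0 = 8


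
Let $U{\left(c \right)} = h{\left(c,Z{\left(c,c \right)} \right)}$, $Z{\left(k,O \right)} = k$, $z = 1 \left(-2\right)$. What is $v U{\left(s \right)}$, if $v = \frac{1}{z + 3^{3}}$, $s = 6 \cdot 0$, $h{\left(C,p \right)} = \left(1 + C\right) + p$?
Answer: $\frac{1}{25} \approx 0.04$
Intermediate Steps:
$z = -2$
$h{\left(C,p \right)} = 1 + C + p$
$s = 0$
$U{\left(c \right)} = 1 + 2 c$ ($U{\left(c \right)} = 1 + c + c = 1 + 2 c$)
$v = \frac{1}{25}$ ($v = \frac{1}{-2 + 3^{3}} = \frac{1}{-2 + 27} = \frac{1}{25} \approx 0.04$)
$v U{\left(s \right)} = \frac{1 + 2 \cdot 0}{25} = \frac{1 + 0}{25} = \frac{1}{25} \cdot 1 = \frac{1}{25}$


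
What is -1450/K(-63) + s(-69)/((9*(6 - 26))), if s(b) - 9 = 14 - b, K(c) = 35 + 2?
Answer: -66101/1665 ≈ -39.700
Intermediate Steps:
K(c) = 37
s(b) = 23 - b (s(b) = 9 + (14 - b) = 23 - b)
-1450/K(-63) + s(-69)/((9*(6 - 26))) = -1450/37 + (23 - 1*(-69))/((9*(6 - 26))) = -1450*1/37 + (23 + 69)/((9*(-20))) = -1450/37 + 92/(-180) = -1450/37 + 92*(-1/180) = -1450/37 - 23/45 = -66101/1665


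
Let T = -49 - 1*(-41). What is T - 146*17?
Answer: -2490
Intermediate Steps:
T = -8 (T = -49 + 41 = -8)
T - 146*17 = -8 - 146*17 = -8 - 2482 = -2490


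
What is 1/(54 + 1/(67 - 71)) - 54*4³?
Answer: -743036/215 ≈ -3456.0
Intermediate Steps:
1/(54 + 1/(67 - 71)) - 54*4³ = 1/(54 + 1/(-4)) - 54*64 = 1/(54 - ¼) - 3456 = 1/(215/4) - 3456 = 4/215 - 3456 = -743036/215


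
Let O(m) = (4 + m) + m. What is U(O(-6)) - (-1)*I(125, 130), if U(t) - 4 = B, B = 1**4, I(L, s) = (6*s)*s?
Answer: 101405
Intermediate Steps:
I(L, s) = 6*s**2
O(m) = 4 + 2*m
B = 1
U(t) = 5 (U(t) = 4 + 1 = 5)
U(O(-6)) - (-1)*I(125, 130) = 5 - (-1)*6*130**2 = 5 - (-1)*6*16900 = 5 - (-1)*101400 = 5 - 1*(-101400) = 5 + 101400 = 101405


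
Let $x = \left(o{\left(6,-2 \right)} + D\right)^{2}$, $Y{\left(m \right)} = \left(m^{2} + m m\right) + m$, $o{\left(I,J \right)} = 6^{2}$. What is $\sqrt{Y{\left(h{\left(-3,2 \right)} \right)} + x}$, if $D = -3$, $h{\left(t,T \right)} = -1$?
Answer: $\sqrt{1090} \approx 33.015$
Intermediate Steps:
$o{\left(I,J \right)} = 36$
$Y{\left(m \right)} = m + 2 m^{2}$ ($Y{\left(m \right)} = \left(m^{2} + m^{2}\right) + m = 2 m^{2} + m = m + 2 m^{2}$)
$x = 1089$ ($x = \left(36 - 3\right)^{2} = 33^{2} = 1089$)
$\sqrt{Y{\left(h{\left(-3,2 \right)} \right)} + x} = \sqrt{- (1 + 2 \left(-1\right)) + 1089} = \sqrt{- (1 - 2) + 1089} = \sqrt{\left(-1\right) \left(-1\right) + 1089} = \sqrt{1 + 1089} = \sqrt{1090}$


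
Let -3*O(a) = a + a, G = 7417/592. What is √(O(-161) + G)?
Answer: 5*√945165/444 ≈ 10.948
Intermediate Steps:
G = 7417/592 (G = 7417*(1/592) = 7417/592 ≈ 12.529)
O(a) = -2*a/3 (O(a) = -(a + a)/3 = -2*a/3)
√(O(-161) + G) = √(-⅔*(-161) + 7417/592) = √(322/3 + 7417/592) = √(212875/1776) = 5*√945165/444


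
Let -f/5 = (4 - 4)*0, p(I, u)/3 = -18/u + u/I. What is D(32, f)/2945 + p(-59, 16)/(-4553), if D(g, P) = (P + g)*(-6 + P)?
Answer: -406788807/6328852120 ≈ -0.064275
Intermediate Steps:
p(I, u) = -54/u + 3*u/I (p(I, u) = 3*(-18/u + u/I) = -54/u + 3*u/I)
f = 0 (f = -5*(4 - 4)*0 = -0*0 = -5*0 = 0)
D(g, P) = (-6 + P)*(P + g)
D(32, f)/2945 + p(-59, 16)/(-4553) = (0² - 6*0 - 6*32 + 0*32)/2945 + (-54/16 + 3*16/(-59))/(-4553) = (0 + 0 - 192 + 0)*(1/2945) + (-54*1/16 + 3*16*(-1/59))*(-1/4553) = -192*1/2945 + (-27/8 - 48/59)*(-1/4553) = -192/2945 - 1977/472*(-1/4553) = -192/2945 + 1977/2149016 = -406788807/6328852120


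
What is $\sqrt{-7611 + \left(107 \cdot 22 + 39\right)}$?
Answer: $i \sqrt{5218} \approx 72.236 i$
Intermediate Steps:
$\sqrt{-7611 + \left(107 \cdot 22 + 39\right)} = \sqrt{-7611 + \left(2354 + 39\right)} = \sqrt{-7611 + 2393} = \sqrt{-5218} = i \sqrt{5218}$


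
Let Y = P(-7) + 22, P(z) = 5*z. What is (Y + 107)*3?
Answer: 282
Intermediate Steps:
Y = -13 (Y = 5*(-7) + 22 = -35 + 22 = -13)
(Y + 107)*3 = (-13 + 107)*3 = 94*3 = 282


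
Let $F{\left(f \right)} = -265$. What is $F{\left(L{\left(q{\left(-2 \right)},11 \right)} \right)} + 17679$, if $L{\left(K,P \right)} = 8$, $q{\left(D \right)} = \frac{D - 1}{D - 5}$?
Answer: $17414$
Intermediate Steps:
$q{\left(D \right)} = \frac{-1 + D}{-5 + D}$
$F{\left(L{\left(q{\left(-2 \right)},11 \right)} \right)} + 17679 = -265 + 17679 = 17414$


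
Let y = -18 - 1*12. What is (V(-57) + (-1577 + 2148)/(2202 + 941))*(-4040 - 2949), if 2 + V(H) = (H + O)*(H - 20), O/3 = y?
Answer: -248598045078/3143 ≈ -7.9096e+7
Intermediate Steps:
y = -30 (y = -18 - 12 = -30)
O = -90 (O = 3*(-30) = -90)
V(H) = -2 + (-90 + H)*(-20 + H) (V(H) = -2 + (H - 90)*(H - 20) = -2 + (-90 + H)*(-20 + H))
(V(-57) + (-1577 + 2148)/(2202 + 941))*(-4040 - 2949) = ((1798 + (-57)² - 110*(-57)) + (-1577 + 2148)/(2202 + 941))*(-4040 - 2949) = ((1798 + 3249 + 6270) + 571/3143)*(-6989) = (11317 + 571*(1/3143))*(-6989) = (11317 + 571/3143)*(-6989) = (35569902/3143)*(-6989) = -248598045078/3143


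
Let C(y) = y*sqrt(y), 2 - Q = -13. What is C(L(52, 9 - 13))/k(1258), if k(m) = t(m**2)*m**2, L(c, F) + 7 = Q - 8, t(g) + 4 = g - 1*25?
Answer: 0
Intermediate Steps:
Q = 15 (Q = 2 - 1*(-13) = 2 + 13 = 15)
t(g) = -29 + g (t(g) = -4 + (g - 1*25) = -4 + (g - 25) = -4 + (-25 + g) = -29 + g)
L(c, F) = 0 (L(c, F) = -7 + (15 - 8) = -7 + 7 = 0)
C(y) = y**(3/2)
k(m) = m**2*(-29 + m**2) (k(m) = (-29 + m**2)*m**2 = m**2*(-29 + m**2))
C(L(52, 9 - 13))/k(1258) = 0**(3/2)/((1258**2*(-29 + 1258**2))) = 0/((1582564*(-29 + 1582564))) = 0/((1582564*1582535)) = 0/2504462919740 = 0*(1/2504462919740) = 0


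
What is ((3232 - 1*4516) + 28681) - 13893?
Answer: 13504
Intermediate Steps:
((3232 - 1*4516) + 28681) - 13893 = ((3232 - 4516) + 28681) - 13893 = (-1284 + 28681) - 13893 = 27397 - 13893 = 13504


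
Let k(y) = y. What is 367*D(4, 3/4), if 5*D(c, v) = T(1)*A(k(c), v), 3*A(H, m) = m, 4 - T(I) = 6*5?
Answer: -4771/10 ≈ -477.10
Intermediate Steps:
T(I) = -26 (T(I) = 4 - 6*5 = 4 - 1*30 = 4 - 30 = -26)
A(H, m) = m/3
D(c, v) = -26*v/15 (D(c, v) = (-26*v/3)/5 = -26*v/15)
367*D(4, 3/4) = 367*(-26/(5*4)) = 367*(-26/15*¾) = 367*(-13/10) = -4771/10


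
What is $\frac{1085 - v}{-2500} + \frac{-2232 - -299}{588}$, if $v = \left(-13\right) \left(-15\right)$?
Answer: $- \frac{267791}{73500} \approx -3.6434$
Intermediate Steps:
$v = 195$
$\frac{1085 - v}{-2500} + \frac{-2232 - -299}{588} = \frac{1085 - 195}{-2500} + \frac{-2232 - -299}{588} = \left(1085 - 195\right) \left(- \frac{1}{2500}\right) + \left(-2232 + 299\right) \frac{1}{588} = 890 \left(- \frac{1}{2500}\right) - \frac{1933}{588} = - \frac{89}{250} - \frac{1933}{588} = - \frac{267791}{73500}$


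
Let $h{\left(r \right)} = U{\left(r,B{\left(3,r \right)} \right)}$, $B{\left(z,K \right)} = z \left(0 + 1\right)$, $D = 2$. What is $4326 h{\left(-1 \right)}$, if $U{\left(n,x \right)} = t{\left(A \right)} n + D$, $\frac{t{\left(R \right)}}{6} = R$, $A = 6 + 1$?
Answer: $-173040$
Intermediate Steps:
$A = 7$
$B{\left(z,K \right)} = z$ ($B{\left(z,K \right)} = z 1 = z$)
$t{\left(R \right)} = 6 R$
$U{\left(n,x \right)} = 2 + 42 n$ ($U{\left(n,x \right)} = 6 \cdot 7 n + 2 = 42 n + 2 = 2 + 42 n$)
$h{\left(r \right)} = 2 + 42 r$
$4326 h{\left(-1 \right)} = 4326 \left(2 + 42 \left(-1\right)\right) = 4326 \left(2 - 42\right) = 4326 \left(-40\right) = -173040$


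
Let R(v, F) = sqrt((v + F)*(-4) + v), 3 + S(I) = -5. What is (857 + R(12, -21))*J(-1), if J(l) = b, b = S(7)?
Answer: -6856 - 32*sqrt(3) ≈ -6911.4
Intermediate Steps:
S(I) = -8 (S(I) = -3 - 5 = -8)
b = -8
J(l) = -8
R(v, F) = sqrt(-4*F - 3*v) (R(v, F) = sqrt((F + v)*(-4) + v) = sqrt((-4*F - 4*v) + v) = sqrt(-4*F - 3*v))
(857 + R(12, -21))*J(-1) = (857 + sqrt(-4*(-21) - 3*12))*(-8) = (857 + sqrt(84 - 36))*(-8) = (857 + sqrt(48))*(-8) = (857 + 4*sqrt(3))*(-8) = -6856 - 32*sqrt(3)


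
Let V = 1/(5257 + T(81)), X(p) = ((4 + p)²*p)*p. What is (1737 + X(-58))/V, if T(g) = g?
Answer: 52371977418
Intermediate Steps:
X(p) = p²*(4 + p)² (X(p) = (p*(4 + p)²)*p = p²*(4 + p)²)
V = 1/5338 (V = 1/(5257 + 81) = 1/5338 ≈ 0.00018734)
(1737 + X(-58))/V = (1737 + (-58)²*(4 - 58)²)/(1/5338) = (1737 + 3364*(-54)²)*5338 = (1737 + 3364*2916)*5338 = (1737 + 9809424)*5338 = 9811161*5338 = 52371977418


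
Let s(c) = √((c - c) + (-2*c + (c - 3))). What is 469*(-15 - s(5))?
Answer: -7035 - 938*I*√2 ≈ -7035.0 - 1326.5*I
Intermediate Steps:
s(c) = √(-3 - c) (s(c) = √(0 + (-2*c + (-3 + c))) = √(0 + (-3 - c)) = √(-3 - c))
469*(-15 - s(5)) = 469*(-15 - √(-3 - 1*5)) = 469*(-15 - √(-3 - 5)) = 469*(-15 - √(-8)) = 469*(-15 - 2*I*√2) = -7035 - 938*I*√2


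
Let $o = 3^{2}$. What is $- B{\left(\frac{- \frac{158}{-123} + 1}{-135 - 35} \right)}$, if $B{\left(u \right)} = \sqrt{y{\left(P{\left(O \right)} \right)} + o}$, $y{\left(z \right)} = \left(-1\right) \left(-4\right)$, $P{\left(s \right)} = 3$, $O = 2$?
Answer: $- \sqrt{13} \approx -3.6056$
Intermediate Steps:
$y{\left(z \right)} = 4$
$o = 9$
$B{\left(u \right)} = \sqrt{13}$ ($B{\left(u \right)} = \sqrt{4 + 9} = \sqrt{13}$)
$- B{\left(\frac{- \frac{158}{-123} + 1}{-135 - 35} \right)} = - \sqrt{13}$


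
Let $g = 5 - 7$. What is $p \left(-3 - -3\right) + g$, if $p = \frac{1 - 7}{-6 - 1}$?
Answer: $-2$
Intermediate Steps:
$g = -2$ ($g = 5 - 7 = -2$)
$p = \frac{6}{7}$ ($p = - \frac{6}{-7} = \left(-6\right) \left(- \frac{1}{7}\right) = \frac{6}{7} \approx 0.85714$)
$p \left(-3 - -3\right) + g = \frac{6 \left(-3 - -3\right)}{7} - 2 = \frac{6 \left(-3 + 3\right)}{7} - 2 = \frac{6}{7} \cdot 0 - 2 = 0 - 2 = -2$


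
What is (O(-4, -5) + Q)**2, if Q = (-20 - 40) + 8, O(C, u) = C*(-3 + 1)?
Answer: 1936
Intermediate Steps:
O(C, u) = -2*C (O(C, u) = C*(-2) = -2*C)
Q = -52 (Q = -60 + 8 = -52)
(O(-4, -5) + Q)**2 = (-2*(-4) - 52)**2 = (8 - 52)**2 = (-44)**2 = 1936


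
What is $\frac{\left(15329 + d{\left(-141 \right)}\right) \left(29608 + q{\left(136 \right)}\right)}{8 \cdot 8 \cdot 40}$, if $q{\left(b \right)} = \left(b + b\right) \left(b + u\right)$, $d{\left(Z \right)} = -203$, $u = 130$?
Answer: $\frac{19278087}{32} \approx 6.0244 \cdot 10^{5}$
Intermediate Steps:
$q{\left(b \right)} = 2 b \left(130 + b\right)$ ($q{\left(b \right)} = \left(b + b\right) \left(b + 130\right) = 2 b \left(130 + b\right)$)
$\frac{\left(15329 + d{\left(-141 \right)}\right) \left(29608 + q{\left(136 \right)}\right)}{8 \cdot 8 \cdot 40} = \frac{\left(15329 - 203\right) \left(29608 + 2 \cdot 136 \left(130 + 136\right)\right)}{8 \cdot 8 \cdot 40} = \frac{15126 \left(29608 + 2 \cdot 136 \cdot 266\right)}{64 \cdot 40} = \frac{15126 \left(29608 + 72352\right)}{2560} = 15126 \cdot 101960 \cdot \frac{1}{2560} = 1542246960 \cdot \frac{1}{2560} = \frac{19278087}{32}$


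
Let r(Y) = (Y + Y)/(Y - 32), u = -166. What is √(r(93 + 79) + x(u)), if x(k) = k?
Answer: 6*I*√5565/35 ≈ 12.788*I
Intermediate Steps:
r(Y) = 2*Y/(-32 + Y) (r(Y) = (2*Y)/(-32 + Y) = 2*Y/(-32 + Y))
√(r(93 + 79) + x(u)) = √(2*(93 + 79)/(-32 + (93 + 79)) - 166) = √(2*172/(-32 + 172) - 166) = √(2*172/140 - 166) = √(2*172*(1/140) - 166) = √(86/35 - 166) = √(-5724/35) = 6*I*√5565/35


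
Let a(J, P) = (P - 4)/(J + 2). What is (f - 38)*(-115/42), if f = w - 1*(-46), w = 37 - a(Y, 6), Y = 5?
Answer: -35995/294 ≈ -122.43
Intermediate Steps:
a(J, P) = (-4 + P)/(2 + J)
w = 257/7 (w = 37 - (-4 + 6)/(2 + 5) = 37 - 2/7 = 257/7 ≈ 36.714)
f = 579/7 (f = 257/7 - 1*(-46) = 257/7 + 46 = 579/7 ≈ 82.714)
(f - 38)*(-115/42) = (579/7 - 38)*(-115/42) = 313*(-115*1/42)/7 = (313/7)*(-115/42) = -35995/294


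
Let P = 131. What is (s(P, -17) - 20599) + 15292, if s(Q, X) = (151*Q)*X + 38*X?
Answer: -342230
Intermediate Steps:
s(Q, X) = 38*X + 151*Q*X (s(Q, X) = 151*Q*X + 38*X = 38*X + 151*Q*X)
(s(P, -17) - 20599) + 15292 = (-17*(38 + 151*131) - 20599) + 15292 = (-17*(38 + 19781) - 20599) + 15292 = (-17*19819 - 20599) + 15292 = (-336923 - 20599) + 15292 = -357522 + 15292 = -342230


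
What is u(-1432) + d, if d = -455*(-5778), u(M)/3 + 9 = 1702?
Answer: 2634069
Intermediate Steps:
u(M) = 5079 (u(M) = -27 + 3*1702 = -27 + 5106 = 5079)
d = 2628990
u(-1432) + d = 5079 + 2628990 = 2634069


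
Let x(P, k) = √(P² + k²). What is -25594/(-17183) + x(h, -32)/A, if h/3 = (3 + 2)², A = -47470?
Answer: 25594/17183 - √6649/47470 ≈ 1.4878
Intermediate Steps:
h = 75 (h = 3*(3 + 2)² = 3*5² = 3*25 = 75)
-25594/(-17183) + x(h, -32)/A = -25594/(-17183) + √(75² + (-32)²)/(-47470) = -25594*(-1/17183) + √(5625 + 1024)*(-1/47470) = 25594/17183 + √6649*(-1/47470) = 25594/17183 - √6649/47470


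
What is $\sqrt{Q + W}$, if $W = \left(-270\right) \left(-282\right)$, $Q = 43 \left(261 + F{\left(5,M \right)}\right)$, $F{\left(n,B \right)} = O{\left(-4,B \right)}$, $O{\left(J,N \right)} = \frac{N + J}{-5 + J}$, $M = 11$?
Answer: $\frac{\sqrt{785966}}{3} \approx 295.52$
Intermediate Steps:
$O{\left(J,N \right)} = \frac{J + N}{-5 + J}$
$F{\left(n,B \right)} = \frac{4}{9} - \frac{B}{9}$ ($F{\left(n,B \right)} = \frac{-4 + B}{-5 - 4} = \frac{-4 + B}{-9} = - \frac{-4 + B}{9} = \frac{4}{9} - \frac{B}{9}$)
$Q = \frac{100706}{9}$ ($Q = 43 \left(261 + \left(\frac{4}{9} - \frac{11}{9}\right)\right) = 43 \left(261 - \frac{7}{9}\right) = 43 \cdot \frac{2342}{9} = \frac{100706}{9} \approx 11190.0$)
$W = 76140$
$\sqrt{Q + W} = \sqrt{\frac{100706}{9} + 76140} = \sqrt{\frac{785966}{9}} = \frac{\sqrt{785966}}{3}$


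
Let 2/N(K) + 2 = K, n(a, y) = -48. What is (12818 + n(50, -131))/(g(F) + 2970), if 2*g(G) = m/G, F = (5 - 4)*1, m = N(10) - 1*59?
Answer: 20432/4705 ≈ 4.3426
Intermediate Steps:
N(K) = 2/(-2 + K)
m = -235/4 (m = 2/(-2 + 10) - 1*59 = 2/8 - 59 = 2*(1/8) - 59 = 1/4 - 59 = -235/4 ≈ -58.750)
F = 1 (F = 1*1 = 1)
g(G) = -235/(8*G) (g(G) = (-235/(4*G))/2 = -235/(8*G))
(12818 + n(50, -131))/(g(F) + 2970) = (12818 - 48)/(-235/8/1 + 2970) = 12770/(-235/8*1 + 2970) = 12770/(-235/8 + 2970) = 12770/(23525/8) = 12770*(8/23525) = 20432/4705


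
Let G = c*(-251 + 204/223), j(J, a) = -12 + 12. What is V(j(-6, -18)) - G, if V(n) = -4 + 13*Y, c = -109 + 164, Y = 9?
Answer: 3092494/223 ≈ 13868.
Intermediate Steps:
j(J, a) = 0
c = 55
V(n) = 113 (V(n) = -4 + 13*9 = -4 + 117 = 113)
G = -3067295/223 (G = 55*(-251 + 204/223) = 55*(-55769/223) = -3067295/223 ≈ -13755.)
V(j(-6, -18)) - G = 113 - 1*(-3067295/223) = 113 + 3067295/223 = 3092494/223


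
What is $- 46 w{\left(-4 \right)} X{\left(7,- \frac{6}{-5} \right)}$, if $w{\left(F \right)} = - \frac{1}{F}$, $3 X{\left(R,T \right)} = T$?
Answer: $- \frac{23}{5} \approx -4.6$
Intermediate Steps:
$X{\left(R,T \right)} = \frac{T}{3}$
$- 46 w{\left(-4 \right)} X{\left(7,- \frac{6}{-5} \right)} = - 46 \left(- \frac{1}{-4}\right) \frac{\left(-6\right) \frac{1}{-5}}{3} = - 46 \left(\left(-1\right) \left(- \frac{1}{4}\right)\right) \frac{\left(-6\right) \left(- \frac{1}{5}\right)}{3} = \left(-46\right) \frac{1}{4} \cdot \frac{1}{3} \cdot \frac{6}{5} = \left(- \frac{23}{2}\right) \frac{2}{5} = - \frac{23}{5}$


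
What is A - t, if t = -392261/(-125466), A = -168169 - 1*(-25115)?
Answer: -17948805425/125466 ≈ -1.4306e+5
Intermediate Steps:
A = -143054 (A = -168169 + 25115 = -143054)
t = 392261/125466 (t = -392261*(-1/125466) = 392261/125466 ≈ 3.1264)
A - t = -143054 - 1*392261/125466 = -143054 - 392261/125466 = -17948805425/125466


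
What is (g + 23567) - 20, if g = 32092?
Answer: 55639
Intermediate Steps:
(g + 23567) - 20 = (32092 + 23567) - 20 = 55659 - 20 = 55639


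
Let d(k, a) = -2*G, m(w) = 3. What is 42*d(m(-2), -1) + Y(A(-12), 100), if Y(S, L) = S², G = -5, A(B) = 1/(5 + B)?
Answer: 20581/49 ≈ 420.02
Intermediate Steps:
d(k, a) = 10 (d(k, a) = -2*(-5) = 10)
42*d(m(-2), -1) + Y(A(-12), 100) = 42*10 + (1/(5 - 12))² = 420 + (1/(-7))² = 420 + (-⅐)² = 420 + 1/49 = 20581/49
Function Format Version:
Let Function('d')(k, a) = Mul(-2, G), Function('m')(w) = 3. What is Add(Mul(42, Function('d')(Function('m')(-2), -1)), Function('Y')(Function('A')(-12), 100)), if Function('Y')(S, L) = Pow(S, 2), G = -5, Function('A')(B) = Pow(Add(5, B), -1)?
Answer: Rational(20581, 49) ≈ 420.02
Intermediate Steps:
Function('d')(k, a) = 10 (Function('d')(k, a) = Mul(-2, -5) = 10)
Add(Mul(42, Function('d')(Function('m')(-2), -1)), Function('Y')(Function('A')(-12), 100)) = Add(Mul(42, 10), Pow(Pow(Add(5, -12), -1), 2)) = Add(420, Pow(Pow(-7, -1), 2)) = Add(420, Pow(Rational(-1, 7), 2)) = Add(420, Rational(1, 49)) = Rational(20581, 49)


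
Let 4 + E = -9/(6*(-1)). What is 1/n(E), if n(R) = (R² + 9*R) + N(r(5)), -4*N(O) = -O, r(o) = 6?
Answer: -4/59 ≈ -0.067797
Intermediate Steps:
N(O) = O/4 (N(O) = -(-1)*O/4 = O/4)
E = -5/2 (E = -4 - 9/(6*(-1)) = -4 - 9/(-6) = -4 - 9*(-⅙) = -4 + 3/2 = -5/2 ≈ -2.5000)
n(R) = 3/2 + R² + 9*R (n(R) = (R² + 9*R) + (¼)*6 = (R² + 9*R) + 3/2 = 3/2 + R² + 9*R)
1/n(E) = 1/(3/2 + (-5/2)² + 9*(-5/2)) = 1/(3/2 + 25/4 - 45/2) = 1/(-59/4) = -4/59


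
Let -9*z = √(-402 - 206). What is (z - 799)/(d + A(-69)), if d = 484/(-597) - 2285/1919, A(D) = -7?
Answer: 915368757/10312442 + 763762*I*√38/15468663 ≈ 88.764 + 0.30437*I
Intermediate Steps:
d = -2292941/1145643 (d = 484*(-1/597) - 2285*1/1919 = -484/597 - 2285/1919 = -2292941/1145643 ≈ -2.0014)
z = -4*I*√38/9 (z = -√(-402 - 206)/9 = -4*I*√38/9 ≈ -2.7397*I)
(z - 799)/(d + A(-69)) = (-4*I*√38/9 - 799)/(-2292941/1145643 - 7) = (-799 - 4*I*√38/9)/(-10312442/1145643) = (-799 - 4*I*√38/9)*(-1145643/10312442) = 915368757/10312442 + 763762*I*√38/15468663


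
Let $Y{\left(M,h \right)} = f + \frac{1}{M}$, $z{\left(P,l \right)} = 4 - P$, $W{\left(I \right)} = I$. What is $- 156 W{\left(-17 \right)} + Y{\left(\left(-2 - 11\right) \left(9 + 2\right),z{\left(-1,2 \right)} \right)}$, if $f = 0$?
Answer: $\frac{379235}{143} \approx 2652.0$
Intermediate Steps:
$Y{\left(M,h \right)} = \frac{1}{M}$ ($Y{\left(M,h \right)} = 0 + \frac{1}{M} = \frac{1}{M}$)
$- 156 W{\left(-17 \right)} + Y{\left(\left(-2 - 11\right) \left(9 + 2\right),z{\left(-1,2 \right)} \right)} = \left(-156\right) \left(-17\right) + \frac{1}{\left(-2 - 11\right) \left(9 + 2\right)} = 2652 + \frac{1}{\left(-13\right) 11} = 2652 + \frac{1}{-143} = 2652 - \frac{1}{143} = \frac{379235}{143}$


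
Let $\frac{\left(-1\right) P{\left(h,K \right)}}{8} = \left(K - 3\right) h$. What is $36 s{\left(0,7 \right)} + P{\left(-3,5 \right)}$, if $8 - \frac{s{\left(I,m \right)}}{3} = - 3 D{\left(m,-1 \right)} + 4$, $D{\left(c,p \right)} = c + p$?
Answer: $2424$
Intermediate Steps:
$P{\left(h,K \right)} = - 8 h \left(-3 + K\right)$ ($P{\left(h,K \right)} = - 8 \left(K - 3\right) h = - 8 \left(-3 + K\right) h = - 8 h \left(-3 + K\right)$)
$s{\left(I,m \right)} = 3 + 9 m$ ($s{\left(I,m \right)} = 24 - 3 \left(- 3 \left(m - 1\right) + 4\right) = 24 - 3 \left(- 3 \left(-1 + m\right) + 4\right) = 24 - 3 \left(\left(3 - 3 m\right) + 4\right) = 24 - 3 \left(7 - 3 m\right) = 24 + \left(-21 + 9 m\right) = 3 + 9 m$)
$36 s{\left(0,7 \right)} + P{\left(-3,5 \right)} = 36 \left(3 + 9 \cdot 7\right) + 8 \left(-3\right) \left(3 - 5\right) = 36 \left(3 + 63\right) + 8 \left(-3\right) \left(3 - 5\right) = 36 \cdot 66 + 8 \left(-3\right) \left(-2\right) = 2376 + 48 = 2424$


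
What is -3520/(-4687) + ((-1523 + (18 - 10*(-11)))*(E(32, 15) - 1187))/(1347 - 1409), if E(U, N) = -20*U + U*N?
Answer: -284095465/9374 ≈ -30307.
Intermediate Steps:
E(U, N) = -20*U + N*U
-3520/(-4687) + ((-1523 + (18 - 10*(-11)))*(E(32, 15) - 1187))/(1347 - 1409) = -3520/(-4687) + ((-1523 + (18 - 10*(-11)))*(32*(-20 + 15) - 1187))/(1347 - 1409) = -3520*(-1/4687) + ((-1523 + (18 + 110))*(32*(-5) - 1187))/(-62) = 3520/4687 + ((-1523 + 128)*(-160 - 1187))*(-1/62) = 3520/4687 - 1395*(-1347)*(-1/62) = 3520/4687 + 1879065*(-1/62) = 3520/4687 - 60615/2 = -284095465/9374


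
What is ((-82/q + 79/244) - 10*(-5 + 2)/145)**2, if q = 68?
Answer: 6597175729/14470165264 ≈ 0.45592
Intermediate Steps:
((-82/q + 79/244) - 10*(-5 + 2)/145)**2 = ((-82/68 + 79/244) - 10*(-5 + 2)/145)**2 = ((-82*1/68 + 79*(1/244)) - 10*(-3)*(1/145))**2 = ((-41/34 + 79/244) + 30*(1/145))**2 = (-3659/4148 + 6/29)**2 = (-81223/120292)**2 = 6597175729/14470165264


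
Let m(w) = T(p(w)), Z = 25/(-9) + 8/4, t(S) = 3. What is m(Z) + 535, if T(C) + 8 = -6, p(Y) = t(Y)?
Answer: 521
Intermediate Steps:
p(Y) = 3
T(C) = -14 (T(C) = -8 - 6 = -14)
Z = -7/9 (Z = 25*(-⅑) + 8*(¼) = -25/9 + 2 = -7/9 ≈ -0.77778)
m(w) = -14
m(Z) + 535 = -14 + 535 = 521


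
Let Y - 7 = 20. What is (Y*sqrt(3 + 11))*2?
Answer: 54*sqrt(14) ≈ 202.05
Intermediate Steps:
Y = 27 (Y = 7 + 20 = 27)
(Y*sqrt(3 + 11))*2 = (27*sqrt(3 + 11))*2 = (27*sqrt(14))*2 = 54*sqrt(14)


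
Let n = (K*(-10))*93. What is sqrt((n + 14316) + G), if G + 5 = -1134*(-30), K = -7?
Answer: sqrt(54841) ≈ 234.18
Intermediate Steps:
G = 34015 (G = -5 - 1134*(-30) = -5 + 34020 = 34015)
n = 6510 (n = -7*(-10)*93 = 70*93 = 6510)
sqrt((n + 14316) + G) = sqrt((6510 + 14316) + 34015) = sqrt(20826 + 34015) = sqrt(54841)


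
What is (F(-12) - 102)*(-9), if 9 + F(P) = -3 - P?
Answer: 918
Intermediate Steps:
F(P) = -12 - P (F(P) = -9 + (-3 - P) = -12 - P)
(F(-12) - 102)*(-9) = ((-12 - 1*(-12)) - 102)*(-9) = ((-12 + 12) - 102)*(-9) = (0 - 102)*(-9) = -102*(-9) = 918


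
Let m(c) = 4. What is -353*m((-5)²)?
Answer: -1412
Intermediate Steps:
-353*m((-5)²) = -353*4 = -1412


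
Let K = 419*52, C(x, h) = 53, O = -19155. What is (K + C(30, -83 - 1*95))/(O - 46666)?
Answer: -21841/65821 ≈ -0.33182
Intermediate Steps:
K = 21788
(K + C(30, -83 - 1*95))/(O - 46666) = (21788 + 53)/(-19155 - 46666) = 21841/(-65821) = 21841*(-1/65821) = -21841/65821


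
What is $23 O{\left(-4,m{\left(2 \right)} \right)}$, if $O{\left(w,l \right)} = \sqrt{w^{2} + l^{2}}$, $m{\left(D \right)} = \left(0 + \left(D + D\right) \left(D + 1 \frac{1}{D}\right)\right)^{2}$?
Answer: $92 \sqrt{626} \approx 2301.8$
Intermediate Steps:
$m{\left(D \right)} = 4 D^{2} \left(D + \frac{1}{D}\right)^{2}$ ($m{\left(D \right)} = \left(0 + 2 D \left(D + \frac{1}{D}\right)\right)^{2} = \left(2 D \left(D + \frac{1}{D}\right)\right)^{2} = 4 D^{2} \left(D + \frac{1}{D}\right)^{2}$)
$O{\left(w,l \right)} = \sqrt{l^{2} + w^{2}}$
$23 O{\left(-4,m{\left(2 \right)} \right)} = 23 \sqrt{\left(4 \left(1 + 2^{2}\right)^{2}\right)^{2} + \left(-4\right)^{2}} = 23 \sqrt{\left(4 \left(1 + 4\right)^{2}\right)^{2} + 16} = 23 \sqrt{\left(4 \cdot 5^{2}\right)^{2} + 16} = 23 \sqrt{\left(4 \cdot 25\right)^{2} + 16} = 23 \sqrt{100^{2} + 16} = 23 \sqrt{10000 + 16} = 23 \sqrt{10016} = 23 \cdot 4 \sqrt{626} = 92 \sqrt{626}$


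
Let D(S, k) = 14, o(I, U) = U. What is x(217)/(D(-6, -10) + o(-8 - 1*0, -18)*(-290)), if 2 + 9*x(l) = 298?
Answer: 148/23553 ≈ 0.0062837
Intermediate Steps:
x(l) = 296/9 (x(l) = -2/9 + (⅑)*298 = -2/9 + 298/9 = 296/9)
x(217)/(D(-6, -10) + o(-8 - 1*0, -18)*(-290)) = 296/(9*(14 - 18*(-290))) = 296/(9*(14 + 5220)) = (296/9)/5234 = (296/9)*(1/5234) = 148/23553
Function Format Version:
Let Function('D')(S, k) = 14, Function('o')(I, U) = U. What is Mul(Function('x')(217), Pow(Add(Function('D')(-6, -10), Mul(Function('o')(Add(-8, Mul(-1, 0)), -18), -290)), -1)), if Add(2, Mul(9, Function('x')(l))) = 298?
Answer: Rational(148, 23553) ≈ 0.0062837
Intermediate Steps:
Function('x')(l) = Rational(296, 9) (Function('x')(l) = Add(Rational(-2, 9), Mul(Rational(1, 9), 298)) = Add(Rational(-2, 9), Rational(298, 9)) = Rational(296, 9))
Mul(Function('x')(217), Pow(Add(Function('D')(-6, -10), Mul(Function('o')(Add(-8, Mul(-1, 0)), -18), -290)), -1)) = Mul(Rational(296, 9), Pow(Add(14, Mul(-18, -290)), -1)) = Mul(Rational(296, 9), Pow(Add(14, 5220), -1)) = Mul(Rational(296, 9), Pow(5234, -1)) = Mul(Rational(296, 9), Rational(1, 5234)) = Rational(148, 23553)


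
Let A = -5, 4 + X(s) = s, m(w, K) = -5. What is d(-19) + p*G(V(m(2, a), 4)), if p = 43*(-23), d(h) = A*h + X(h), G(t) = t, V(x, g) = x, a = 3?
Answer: 5017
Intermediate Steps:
X(s) = -4 + s
d(h) = -4 - 4*h (d(h) = -5*h + (-4 + h) = -4 - 4*h)
p = -989
d(-19) + p*G(V(m(2, a), 4)) = (-4 - 4*(-19)) - 989*(-5) = (-4 + 76) + 4945 = 72 + 4945 = 5017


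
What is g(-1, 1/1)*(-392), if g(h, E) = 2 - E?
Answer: -392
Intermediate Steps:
g(-1, 1/1)*(-392) = (2 - 1/1)*(-392) = (2 - 1*1)*(-392) = (2 - 1)*(-392) = 1*(-392) = -392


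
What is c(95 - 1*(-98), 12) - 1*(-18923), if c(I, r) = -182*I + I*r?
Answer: -13887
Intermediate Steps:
c(95 - 1*(-98), 12) - 1*(-18923) = (95 - 1*(-98))*(-182 + 12) - 1*(-18923) = (95 + 98)*(-170) + 18923 = 193*(-170) + 18923 = -32810 + 18923 = -13887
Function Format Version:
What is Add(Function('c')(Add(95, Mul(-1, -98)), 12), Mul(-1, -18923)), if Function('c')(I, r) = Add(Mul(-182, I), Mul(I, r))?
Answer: -13887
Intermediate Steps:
Add(Function('c')(Add(95, Mul(-1, -98)), 12), Mul(-1, -18923)) = Add(Mul(Add(95, Mul(-1, -98)), Add(-182, 12)), Mul(-1, -18923)) = Add(Mul(Add(95, 98), -170), 18923) = Add(Mul(193, -170), 18923) = Add(-32810, 18923) = -13887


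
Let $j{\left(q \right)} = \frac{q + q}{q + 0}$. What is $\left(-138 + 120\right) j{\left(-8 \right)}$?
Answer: $-36$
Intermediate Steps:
$j{\left(q \right)} = 2$ ($j{\left(q \right)} = \frac{2 q}{q} = 2$)
$\left(-138 + 120\right) j{\left(-8 \right)} = \left(-138 + 120\right) 2 = \left(-18\right) 2 = -36$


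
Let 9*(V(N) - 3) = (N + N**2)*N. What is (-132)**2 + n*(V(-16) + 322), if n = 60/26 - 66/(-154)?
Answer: 1560269/91 ≈ 17146.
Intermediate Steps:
n = 249/91 (n = 60*(1/26) - 66*(-1/154) = 30/13 + 3/7 = 249/91 ≈ 2.7363)
V(N) = 3 + N*(N + N**2)/9 (V(N) = 3 + ((N + N**2)*N)/9 = 3 + (N*(N + N**2))/9 = 3 + N*(N + N**2)/9)
(-132)**2 + n*(V(-16) + 322) = (-132)**2 + 249*((3 + (1/9)*(-16)**2 + (1/9)*(-16)**3) + 322)/91 = 17424 + 249*((3 + (1/9)*256 + (1/9)*(-4096)) + 322)/91 = 17424 + 249*((3 + 256/9 - 4096/9) + 322)/91 = 17424 + 249*(-1271/3 + 322)/91 = 17424 + (249/91)*(-305/3) = 17424 - 25315/91 = 1560269/91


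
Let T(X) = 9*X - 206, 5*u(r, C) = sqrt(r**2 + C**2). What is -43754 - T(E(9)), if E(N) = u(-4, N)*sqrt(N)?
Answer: -43548 - 27*sqrt(97)/5 ≈ -43601.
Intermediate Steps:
u(r, C) = sqrt(C**2 + r**2)/5 (u(r, C) = sqrt(r**2 + C**2)/5 = sqrt(C**2 + r**2)/5)
E(N) = sqrt(N)*sqrt(16 + N**2)/5 (E(N) = (sqrt(N**2 + (-4)**2)/5)*sqrt(N) = (sqrt(N**2 + 16)/5)*sqrt(N) = (sqrt(16 + N**2)/5)*sqrt(N) = sqrt(N)*sqrt(16 + N**2)/5)
T(X) = -206 + 9*X
-43754 - T(E(9)) = -43754 - (-206 + 9*(sqrt(9)*sqrt(16 + 9**2)/5)) = -43754 - (-206 + 9*((1/5)*3*sqrt(16 + 81))) = -43754 - (-206 + 9*((1/5)*3*sqrt(97))) = -43754 - (-206 + 9*(3*sqrt(97)/5)) = -43754 - (-206 + 27*sqrt(97)/5) = -43754 + (206 - 27*sqrt(97)/5) = -43548 - 27*sqrt(97)/5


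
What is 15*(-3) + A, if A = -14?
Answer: -59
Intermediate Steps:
15*(-3) + A = 15*(-3) - 14 = -45 - 14 = -59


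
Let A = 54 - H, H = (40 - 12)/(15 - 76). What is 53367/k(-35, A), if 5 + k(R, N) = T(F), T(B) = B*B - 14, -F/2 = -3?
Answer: 53367/17 ≈ 3139.2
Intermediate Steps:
F = 6 (F = -2*(-3) = 6)
H = -28/61 (H = 28/(-61) = 28*(-1/61) = -28/61 ≈ -0.45902)
A = 3322/61 (A = 54 - 1*(-28/61) = 54 + 28/61 = 3322/61 ≈ 54.459)
T(B) = -14 + B**2 (T(B) = B**2 - 14 = -14 + B**2)
k(R, N) = 17 (k(R, N) = -5 + (-14 + 6**2) = -5 + (-14 + 36) = -5 + 22 = 17)
53367/k(-35, A) = 53367/17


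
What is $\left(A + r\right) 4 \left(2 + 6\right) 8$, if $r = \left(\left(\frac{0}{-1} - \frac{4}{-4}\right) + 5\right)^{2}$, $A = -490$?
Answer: $-116224$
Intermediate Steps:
$r = 36$ ($r = \left(\left(0 \left(-1\right) - -1\right) + 5\right)^{2} = \left(\left(0 + 1\right) + 5\right)^{2} = \left(1 + 5\right)^{2} = 6^{2} = 36$)
$\left(A + r\right) 4 \left(2 + 6\right) 8 = \left(-490 + 36\right) 4 \left(2 + 6\right) 8 = - 454 \cdot 4 \cdot 8 \cdot 8 = - 454 \cdot 32 \cdot 8 = \left(-454\right) 256 = -116224$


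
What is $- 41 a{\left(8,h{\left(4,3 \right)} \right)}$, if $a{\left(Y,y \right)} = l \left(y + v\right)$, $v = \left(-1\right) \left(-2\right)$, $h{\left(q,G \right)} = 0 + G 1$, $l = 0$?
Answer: $0$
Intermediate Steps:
$h{\left(q,G \right)} = G$ ($h{\left(q,G \right)} = 0 + G = G$)
$v = 2$
$a{\left(Y,y \right)} = 0$ ($a{\left(Y,y \right)} = 0 \left(y + 2\right) = 0 \left(2 + y\right) = 0$)
$- 41 a{\left(8,h{\left(4,3 \right)} \right)} = \left(-41\right) 0 = 0$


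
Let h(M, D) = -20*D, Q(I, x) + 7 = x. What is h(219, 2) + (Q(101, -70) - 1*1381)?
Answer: -1498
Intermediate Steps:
Q(I, x) = -7 + x
h(219, 2) + (Q(101, -70) - 1*1381) = -20*2 + ((-7 - 70) - 1*1381) = -40 + (-77 - 1381) = -40 - 1458 = -1498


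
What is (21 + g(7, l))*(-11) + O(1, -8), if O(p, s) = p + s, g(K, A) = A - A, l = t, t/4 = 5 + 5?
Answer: -238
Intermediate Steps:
t = 40 (t = 4*(5 + 5) = 4*10 = 40)
l = 40
g(K, A) = 0
(21 + g(7, l))*(-11) + O(1, -8) = (21 + 0)*(-11) + (1 - 8) = 21*(-11) - 7 = -231 - 7 = -238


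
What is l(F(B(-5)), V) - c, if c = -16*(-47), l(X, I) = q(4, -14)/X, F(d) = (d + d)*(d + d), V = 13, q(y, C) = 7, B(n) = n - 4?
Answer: -243641/324 ≈ -751.98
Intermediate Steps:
B(n) = -4 + n
F(d) = 4*d**2 (F(d) = (2*d)*(2*d) = 4*d**2)
l(X, I) = 7/X
c = 752
l(F(B(-5)), V) - c = 7/((4*(-4 - 5)**2)) - 1*752 = 7/((4*(-9)**2)) - 752 = 7/((4*81)) - 752 = 7/324 - 752 = -243641/324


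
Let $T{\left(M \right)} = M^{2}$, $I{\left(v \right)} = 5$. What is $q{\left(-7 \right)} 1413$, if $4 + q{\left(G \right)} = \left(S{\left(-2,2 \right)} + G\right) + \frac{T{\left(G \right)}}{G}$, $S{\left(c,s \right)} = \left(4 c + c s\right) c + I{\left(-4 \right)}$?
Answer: $15543$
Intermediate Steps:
$S{\left(c,s \right)} = 5 + c \left(4 c + c s\right)$ ($S{\left(c,s \right)} = \left(4 c + c s\right) c + 5 = c \left(4 c + c s\right) + 5 = 5 + c \left(4 c + c s\right)$)
$q{\left(G \right)} = 25 + 2 G$ ($q{\left(G \right)} = -4 + \left(\left(\left(5 + 4 \left(-2\right)^{2} + 2 \left(-2\right)^{2}\right) + G\right) + \frac{G^{2}}{G}\right) = -4 + \left(\left(\left(5 + 4 \cdot 4 + 2 \cdot 4\right) + G\right) + G\right) = -4 + \left(\left(\left(5 + 16 + 8\right) + G\right) + G\right) = -4 + \left(\left(29 + G\right) + G\right) = -4 + \left(29 + 2 G\right) = 25 + 2 G$)
$q{\left(-7 \right)} 1413 = \left(25 + 2 \left(-7\right)\right) 1413 = \left(25 - 14\right) 1413 = 11 \cdot 1413 = 15543$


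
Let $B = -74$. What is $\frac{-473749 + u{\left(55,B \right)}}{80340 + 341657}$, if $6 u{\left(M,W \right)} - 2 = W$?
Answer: $- \frac{473761}{421997} \approx -1.1227$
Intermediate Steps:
$u{\left(M,W \right)} = \frac{1}{3} + \frac{W}{6}$
$\frac{-473749 + u{\left(55,B \right)}}{80340 + 341657} = \frac{-473749 + \left(\frac{1}{3} + \frac{1}{6} \left(-74\right)\right)}{80340 + 341657} = \frac{-473749 + \left(\frac{1}{3} - \frac{37}{3}\right)}{421997} = \left(-473749 - 12\right) \frac{1}{421997} = \left(-473761\right) \frac{1}{421997} = - \frac{473761}{421997}$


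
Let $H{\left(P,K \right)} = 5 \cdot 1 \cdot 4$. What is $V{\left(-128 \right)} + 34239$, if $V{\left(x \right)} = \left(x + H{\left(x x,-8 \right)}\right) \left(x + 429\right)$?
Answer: $1731$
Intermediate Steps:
$H{\left(P,K \right)} = 20$ ($H{\left(P,K \right)} = 5 \cdot 4 = 20$)
$V{\left(x \right)} = \left(20 + x\right) \left(429 + x\right)$ ($V{\left(x \right)} = \left(x + 20\right) \left(x + 429\right) = \left(20 + x\right) \left(429 + x\right)$)
$V{\left(-128 \right)} + 34239 = \left(8580 + \left(-128\right)^{2} + 449 \left(-128\right)\right) + 34239 = \left(8580 + 16384 - 57472\right) + 34239 = -32508 + 34239 = 1731$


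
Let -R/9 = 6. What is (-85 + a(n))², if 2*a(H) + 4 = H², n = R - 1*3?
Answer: 9455625/4 ≈ 2.3639e+6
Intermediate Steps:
R = -54 (R = -9*6 = -54)
n = -57 (n = -54 - 1*3 = -54 - 3 = -57)
a(H) = -2 + H²/2
(-85 + a(n))² = (-85 + (-2 + (½)*(-57)²))² = (-85 + (-2 + (½)*3249))² = (-85 + (-2 + 3249/2))² = (-85 + 3245/2)² = (3075/2)² = 9455625/4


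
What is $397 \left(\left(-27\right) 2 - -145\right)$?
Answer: $36127$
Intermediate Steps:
$397 \left(\left(-27\right) 2 - -145\right) = 397 \left(-54 + 145\right) = 397 \cdot 91 = 36127$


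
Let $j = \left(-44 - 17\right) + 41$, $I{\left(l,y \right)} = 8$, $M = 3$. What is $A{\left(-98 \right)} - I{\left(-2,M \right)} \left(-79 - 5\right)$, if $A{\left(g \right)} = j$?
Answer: $652$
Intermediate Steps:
$j = -20$ ($j = -61 + 41 = -20$)
$A{\left(g \right)} = -20$
$A{\left(-98 \right)} - I{\left(-2,M \right)} \left(-79 - 5\right) = -20 - 8 \left(-79 - 5\right) = -20 - 8 \left(-84\right) = -20 - -672 = -20 + 672 = 652$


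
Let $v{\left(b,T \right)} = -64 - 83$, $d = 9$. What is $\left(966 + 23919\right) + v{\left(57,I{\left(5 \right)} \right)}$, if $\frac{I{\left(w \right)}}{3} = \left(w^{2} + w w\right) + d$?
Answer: $24738$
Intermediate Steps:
$I{\left(w \right)} = 27 + 6 w^{2}$ ($I{\left(w \right)} = 3 \left(\left(w^{2} + w w\right) + 9\right) = 3 \left(\left(w^{2} + w^{2}\right) + 9\right) = 3 \left(2 w^{2} + 9\right) = 3 \left(9 + 2 w^{2}\right) = 27 + 6 w^{2}$)
$v{\left(b,T \right)} = -147$ ($v{\left(b,T \right)} = -64 - 83 = -147$)
$\left(966 + 23919\right) + v{\left(57,I{\left(5 \right)} \right)} = \left(966 + 23919\right) - 147 = 24885 - 147 = 24738$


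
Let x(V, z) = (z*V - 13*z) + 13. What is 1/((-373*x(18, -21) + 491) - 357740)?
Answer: -1/322933 ≈ -3.0966e-6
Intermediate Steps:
x(V, z) = 13 - 13*z + V*z (x(V, z) = (V*z - 13*z) + 13 = (-13*z + V*z) + 13 = 13 - 13*z + V*z)
1/((-373*x(18, -21) + 491) - 357740) = 1/((-373*(13 - 13*(-21) + 18*(-21)) + 491) - 357740) = 1/((-373*(13 + 273 - 378) + 491) - 357740) = 1/((-373*(-92) + 491) - 357740) = 1/((34316 + 491) - 357740) = 1/(34807 - 357740) = 1/(-322933) = -1/322933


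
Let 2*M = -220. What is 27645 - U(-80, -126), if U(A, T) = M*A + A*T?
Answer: 8765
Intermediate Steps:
M = -110 (M = (½)*(-220) = -110)
U(A, T) = -110*A + A*T
27645 - U(-80, -126) = 27645 - (-80)*(-110 - 126) = 27645 - (-80)*(-236) = 27645 - 1*18880 = 27645 - 18880 = 8765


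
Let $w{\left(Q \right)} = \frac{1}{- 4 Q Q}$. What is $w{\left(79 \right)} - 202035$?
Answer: $- \frac{5043601741}{24964} \approx -2.0204 \cdot 10^{5}$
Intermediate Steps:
$w{\left(Q \right)} = - \frac{1}{4 Q^{2}}$ ($w{\left(Q \right)} = \frac{1}{\left(-4\right) Q^{2}} = - \frac{1}{4 Q^{2}}$)
$w{\left(79 \right)} - 202035 = - \frac{1}{4 \cdot 6241} - 202035 = \left(- \frac{1}{4}\right) \frac{1}{6241} - 202035 = - \frac{1}{24964} - 202035 = - \frac{5043601741}{24964}$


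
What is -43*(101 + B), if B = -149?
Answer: 2064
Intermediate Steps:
-43*(101 + B) = -43*(101 - 149) = -43*(-48) = 2064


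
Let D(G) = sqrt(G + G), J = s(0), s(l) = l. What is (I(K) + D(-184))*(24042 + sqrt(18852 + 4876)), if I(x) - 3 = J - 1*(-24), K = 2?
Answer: 2*(27 + 4*I*sqrt(23))*(12021 + 2*sqrt(1483)) ≈ 6.5329e+5 + 4.6416e+5*I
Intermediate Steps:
J = 0
D(G) = sqrt(2)*sqrt(G) (D(G) = sqrt(2*G) = sqrt(2)*sqrt(G))
I(x) = 27 (I(x) = 3 + (0 - 1*(-24)) = 3 + (0 + 24) = 3 + 24 = 27)
(I(K) + D(-184))*(24042 + sqrt(18852 + 4876)) = (27 + sqrt(2)*sqrt(-184))*(24042 + sqrt(18852 + 4876)) = (27 + sqrt(2)*(2*I*sqrt(46)))*(24042 + sqrt(23728)) = (27 + 4*I*sqrt(23))*(24042 + 4*sqrt(1483))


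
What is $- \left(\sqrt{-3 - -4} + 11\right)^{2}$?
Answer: $-144$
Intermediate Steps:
$- \left(\sqrt{-3 - -4} + 11\right)^{2} = - \left(\sqrt{-3 + 4} + 11\right)^{2} = - \left(\sqrt{1} + 11\right)^{2} = - \left(1 + 11\right)^{2} = - 12^{2} = \left(-1\right) 144 = -144$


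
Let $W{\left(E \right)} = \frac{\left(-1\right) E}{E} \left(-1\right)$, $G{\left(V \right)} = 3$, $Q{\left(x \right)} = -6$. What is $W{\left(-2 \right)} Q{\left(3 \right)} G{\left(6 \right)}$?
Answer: $-18$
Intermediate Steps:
$W{\left(E \right)} = 1$ ($W{\left(E \right)} = \left(-1\right) \left(-1\right) = 1$)
$W{\left(-2 \right)} Q{\left(3 \right)} G{\left(6 \right)} = 1 \left(-6\right) 3 = \left(-6\right) 3 = -18$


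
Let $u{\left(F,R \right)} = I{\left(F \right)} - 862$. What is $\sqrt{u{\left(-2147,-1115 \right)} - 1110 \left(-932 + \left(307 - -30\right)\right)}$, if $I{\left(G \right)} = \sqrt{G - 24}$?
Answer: $\sqrt{659588 + i \sqrt{2171}} \approx 812.15 + 0.029 i$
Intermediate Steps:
$I{\left(G \right)} = \sqrt{-24 + G}$
$u{\left(F,R \right)} = -862 + \sqrt{-24 + F}$ ($u{\left(F,R \right)} = \sqrt{-24 + F} - 862 = -862 + \sqrt{-24 + F}$)
$\sqrt{u{\left(-2147,-1115 \right)} - 1110 \left(-932 + \left(307 - -30\right)\right)} = \sqrt{\left(-862 + \sqrt{-24 - 2147}\right) - 1110 \left(-932 + \left(307 - -30\right)\right)} = \sqrt{\left(-862 + \sqrt{-2171}\right) - 1110 \left(-932 + \left(307 + 30\right)\right)} = \sqrt{\left(-862 + i \sqrt{2171}\right) - 1110 \left(-932 + 337\right)} = \sqrt{\left(-862 + i \sqrt{2171}\right) - -660450} = \sqrt{\left(-862 + i \sqrt{2171}\right) + 660450} = \sqrt{659588 + i \sqrt{2171}}$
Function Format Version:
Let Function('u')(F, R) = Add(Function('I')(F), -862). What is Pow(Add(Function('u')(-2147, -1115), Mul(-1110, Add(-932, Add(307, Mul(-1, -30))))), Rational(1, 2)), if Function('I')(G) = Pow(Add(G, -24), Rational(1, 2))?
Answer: Pow(Add(659588, Mul(I, Pow(2171, Rational(1, 2)))), Rational(1, 2)) ≈ Add(812.15, Mul(0.029, I))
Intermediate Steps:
Function('I')(G) = Pow(Add(-24, G), Rational(1, 2))
Function('u')(F, R) = Add(-862, Pow(Add(-24, F), Rational(1, 2))) (Function('u')(F, R) = Add(Pow(Add(-24, F), Rational(1, 2)), -862) = Add(-862, Pow(Add(-24, F), Rational(1, 2))))
Pow(Add(Function('u')(-2147, -1115), Mul(-1110, Add(-932, Add(307, Mul(-1, -30))))), Rational(1, 2)) = Pow(Add(Add(-862, Pow(Add(-24, -2147), Rational(1, 2))), Mul(-1110, Add(-932, Add(307, Mul(-1, -30))))), Rational(1, 2)) = Pow(Add(Add(-862, Pow(-2171, Rational(1, 2))), Mul(-1110, Add(-932, Add(307, 30)))), Rational(1, 2)) = Pow(Add(Add(-862, Mul(I, Pow(2171, Rational(1, 2)))), Mul(-1110, Add(-932, 337))), Rational(1, 2)) = Pow(Add(Add(-862, Mul(I, Pow(2171, Rational(1, 2)))), Mul(-1110, -595)), Rational(1, 2)) = Pow(Add(Add(-862, Mul(I, Pow(2171, Rational(1, 2)))), 660450), Rational(1, 2)) = Pow(Add(659588, Mul(I, Pow(2171, Rational(1, 2)))), Rational(1, 2))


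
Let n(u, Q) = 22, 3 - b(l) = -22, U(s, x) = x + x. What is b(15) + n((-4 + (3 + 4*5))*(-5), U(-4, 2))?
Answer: 47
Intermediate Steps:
U(s, x) = 2*x
b(l) = 25 (b(l) = 3 - 1*(-22) = 3 + 22 = 25)
b(15) + n((-4 + (3 + 4*5))*(-5), U(-4, 2)) = 25 + 22 = 47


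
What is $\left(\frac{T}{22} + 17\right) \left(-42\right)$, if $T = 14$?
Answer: $- \frac{8148}{11} \approx -740.73$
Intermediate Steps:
$\left(\frac{T}{22} + 17\right) \left(-42\right) = \left(\frac{14}{22} + 17\right) \left(-42\right) = \left(14 \cdot \frac{1}{22} + 17\right) \left(-42\right) = \left(\frac{7}{11} + 17\right) \left(-42\right) = \frac{194}{11} \left(-42\right) = - \frac{8148}{11}$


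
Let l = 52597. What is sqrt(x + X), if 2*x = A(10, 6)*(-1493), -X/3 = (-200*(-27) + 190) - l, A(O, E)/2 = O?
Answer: sqrt(126091) ≈ 355.09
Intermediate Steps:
A(O, E) = 2*O
X = 141021 (X = -3*((-200*(-27) + 190) - 1*52597) = -3*((5400 + 190) - 52597) = -3*(5590 - 52597) = -3*(-47007) = 141021)
x = -14930 (x = ((2*10)*(-1493))/2 = (20*(-1493))/2 = (1/2)*(-29860) = -14930)
sqrt(x + X) = sqrt(-14930 + 141021) = sqrt(126091)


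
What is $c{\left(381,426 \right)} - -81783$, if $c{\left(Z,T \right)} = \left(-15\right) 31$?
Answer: $81318$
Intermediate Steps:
$c{\left(Z,T \right)} = -465$
$c{\left(381,426 \right)} - -81783 = -465 - -81783 = -465 + \left(-22627 + 104410\right) = -465 + 81783 = 81318$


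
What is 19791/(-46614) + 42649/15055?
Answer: 563362327/233924590 ≈ 2.4083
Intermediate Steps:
19791/(-46614) + 42649/15055 = 19791*(-1/46614) + 42649*(1/15055) = -6597/15538 + 42649/15055 = 563362327/233924590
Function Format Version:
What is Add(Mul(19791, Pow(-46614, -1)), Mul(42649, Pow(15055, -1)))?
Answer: Rational(563362327, 233924590) ≈ 2.4083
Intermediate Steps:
Add(Mul(19791, Pow(-46614, -1)), Mul(42649, Pow(15055, -1))) = Add(Mul(19791, Rational(-1, 46614)), Mul(42649, Rational(1, 15055))) = Add(Rational(-6597, 15538), Rational(42649, 15055)) = Rational(563362327, 233924590)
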